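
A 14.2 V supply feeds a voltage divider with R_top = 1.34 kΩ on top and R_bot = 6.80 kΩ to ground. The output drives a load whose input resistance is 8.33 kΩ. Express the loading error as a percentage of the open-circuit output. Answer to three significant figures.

11.8 %

The divider's output (Thévenin) resistance is R_top‖R_bot = 1.119 kΩ.
Fractional drop under load = R_th/(R_th + R_L) = 1.119 / (1.119 + 8.33) = 0.1185.
So the output falls by 11.8 %.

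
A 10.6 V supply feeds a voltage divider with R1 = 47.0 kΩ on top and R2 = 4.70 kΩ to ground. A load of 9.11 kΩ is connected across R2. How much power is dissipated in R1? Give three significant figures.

Total resistance from the source is R1 + (R2‖R_L) = 50.10 kΩ, so I = 10.6/50.10 kΩ = 0.2116 mA.
P = I²·R1 = (0.2116 mA)² × 47.0 kΩ = 2.10 mW.

P ≈ 2.10 mW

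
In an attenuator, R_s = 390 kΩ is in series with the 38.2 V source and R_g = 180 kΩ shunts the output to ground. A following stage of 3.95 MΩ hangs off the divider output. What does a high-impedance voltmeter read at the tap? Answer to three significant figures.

V_out ≈ 11.7 V

The load sits in parallel with R_g: R_g‖R_L = (180 × 3950) / (180 + 3950) = 172.2 kΩ.
V_out = 38.2 × 172.2 / (390 + 172.2) = 38.2 × 172.2/562.2 = 11.7 V.
(Unloaded it would have been 12.1 V.)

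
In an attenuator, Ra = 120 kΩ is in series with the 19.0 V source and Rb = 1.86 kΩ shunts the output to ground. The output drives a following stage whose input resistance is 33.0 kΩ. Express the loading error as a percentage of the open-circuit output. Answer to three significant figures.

5.26 %

The divider's output (Thévenin) resistance is Ra‖Rb = 1.832 kΩ.
Fractional drop under load = R_th/(R_th + R_L) = 1.832 / (1.832 + 33.0) = 0.05258.
So the output falls by 5.26 %.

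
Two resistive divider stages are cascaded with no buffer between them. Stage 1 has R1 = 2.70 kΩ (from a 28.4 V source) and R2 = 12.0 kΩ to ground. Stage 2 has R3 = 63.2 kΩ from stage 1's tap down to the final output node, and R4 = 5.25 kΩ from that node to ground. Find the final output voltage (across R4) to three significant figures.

Stage 2 presents R3+R4 = 68.45 kΩ as a load on stage 1's tap.
Stage 1's lower leg becomes R2‖(R3+R4) = 10.21 kΩ, so V_mid = 28.4 × 10.21/12.91 = 22.46 V.
Stage 2 is itself unloaded: V_out = V_mid × R4/(R3+R4) = 22.46 × 5.25/68.45 = 1.72 V.

V_out ≈ 1.72 V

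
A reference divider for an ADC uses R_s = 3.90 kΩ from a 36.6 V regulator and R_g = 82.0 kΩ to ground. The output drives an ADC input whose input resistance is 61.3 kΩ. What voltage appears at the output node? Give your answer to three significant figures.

The load sits in parallel with R_g: R_g‖R_L = (82.0 × 61.3) / (82.0 + 61.3) = 35.08 kΩ.
V_out = 36.6 × 35.08 / (3.90 + 35.08) = 36.6 × 35.08/38.98 = 32.9 V.
(Unloaded it would have been 34.9 V.)

V_out ≈ 32.9 V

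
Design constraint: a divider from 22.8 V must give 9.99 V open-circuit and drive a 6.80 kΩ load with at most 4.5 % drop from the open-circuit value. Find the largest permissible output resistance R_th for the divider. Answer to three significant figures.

R_th ≤ 320 Ω

Loading drop = R_th/(R_th + R_L) ≤ 0.0450, so R_th ≤ R_L · ε/(1−ε) = 6.80 kΩ × 0.0450/0.9550 = 320 Ω.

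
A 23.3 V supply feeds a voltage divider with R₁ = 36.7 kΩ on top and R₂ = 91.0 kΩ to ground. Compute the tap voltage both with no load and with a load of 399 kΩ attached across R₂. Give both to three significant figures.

Unloaded: 16.6 V; loaded: 15.6 V

Open-circuit: V = 23.3 × 91.0/(36.7 + 91.0) = 16.6 V.
With the load, R₂ becomes R₂‖R_L = 74.10 kΩ, so V = 23.3 × 74.10/110.8 = 15.6 V.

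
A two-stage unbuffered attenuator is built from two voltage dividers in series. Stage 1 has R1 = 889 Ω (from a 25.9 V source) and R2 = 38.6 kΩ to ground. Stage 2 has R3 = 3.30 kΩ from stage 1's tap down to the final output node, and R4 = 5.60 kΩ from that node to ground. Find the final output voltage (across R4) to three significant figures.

V_out ≈ 14.5 V

Stage 2 presents R3+R4 = 8900 Ω as a load on stage 1's tap.
Stage 1's lower leg becomes R2‖(R3+R4) = 7232 Ω, so V_mid = 25.9 × 7232/8121 = 23.06 V.
Stage 2 is itself unloaded: V_out = V_mid × R4/(R3+R4) = 23.06 × 5600/8900 = 14.5 V.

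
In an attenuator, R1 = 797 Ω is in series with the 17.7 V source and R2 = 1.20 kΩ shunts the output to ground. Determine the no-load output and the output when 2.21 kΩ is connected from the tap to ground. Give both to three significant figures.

Open-circuit: V = 17.7 × 1200/(797 + 1200) = 10.6 V.
With the load, R2 becomes R2‖R_L = 777.7 Ω, so V = 17.7 × 777.7/1575 = 8.74 V.

Unloaded: 10.6 V; loaded: 8.74 V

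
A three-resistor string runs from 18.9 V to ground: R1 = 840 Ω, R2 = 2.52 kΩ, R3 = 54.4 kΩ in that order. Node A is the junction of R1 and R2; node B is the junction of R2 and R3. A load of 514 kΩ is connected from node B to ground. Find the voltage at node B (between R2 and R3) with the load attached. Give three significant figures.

V ≈ 17.7 V

At node B, R3 is in parallel with the load: R3‖R_L = 49190 Ω.
Below node A the resistance is R2 + (R3‖R_L) = 51710 Ω, so V_A = 18.9 × 51710/52550 = 18.60 V.
Then V_B = V_A × (R3‖R_L)/(R2 + R3‖R_L) = 18.60 × 49190/51710 = 17.7 V.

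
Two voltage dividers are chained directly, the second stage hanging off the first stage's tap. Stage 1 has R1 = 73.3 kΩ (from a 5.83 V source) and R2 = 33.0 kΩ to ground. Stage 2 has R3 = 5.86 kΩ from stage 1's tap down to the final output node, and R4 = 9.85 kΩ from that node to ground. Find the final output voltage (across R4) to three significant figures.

V_out ≈ 0.463 V

Stage 2 presents R3+R4 = 15.71 kΩ as a load on stage 1's tap.
Stage 1's lower leg becomes R2‖(R3+R4) = 10.64 kΩ, so V_mid = 5.83 × 10.64/83.94 = 0.7392 V.
Stage 2 is itself unloaded: V_out = V_mid × R4/(R3+R4) = 0.7392 × 9.85/15.71 = 0.463 V.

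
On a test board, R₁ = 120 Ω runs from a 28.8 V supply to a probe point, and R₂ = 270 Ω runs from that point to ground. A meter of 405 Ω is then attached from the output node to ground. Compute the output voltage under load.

The load sits in parallel with R₂: R₂‖R_L = (270 × 405) / (270 + 405) = 162.0 Ω.
V_out = 28.8 × 162.0 / (120 + 162.0) = 28.8 × 162.0/282.0 = 16.5 V.

V_out ≈ 16.5 V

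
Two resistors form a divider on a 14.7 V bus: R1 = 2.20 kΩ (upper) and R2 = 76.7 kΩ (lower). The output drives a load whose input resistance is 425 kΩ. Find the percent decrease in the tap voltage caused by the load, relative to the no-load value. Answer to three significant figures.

The divider's output (Thévenin) resistance is R1‖R2 = 2.139 kΩ.
Fractional drop under load = R_th/(R_th + R_L) = 2.139 / (2.139 + 425) = 0.005007.
So the output falls by 0.501 %.

0.501 %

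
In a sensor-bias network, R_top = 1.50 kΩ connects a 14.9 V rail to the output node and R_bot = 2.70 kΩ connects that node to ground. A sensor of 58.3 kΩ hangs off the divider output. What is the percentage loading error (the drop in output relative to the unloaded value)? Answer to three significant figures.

1.63 %

The divider's output (Thévenin) resistance is R_top‖R_bot = 0.9643 kΩ.
Fractional drop under load = R_th/(R_th + R_L) = 0.9643 / (0.9643 + 58.3) = 0.01627.
So the output falls by 1.63 %.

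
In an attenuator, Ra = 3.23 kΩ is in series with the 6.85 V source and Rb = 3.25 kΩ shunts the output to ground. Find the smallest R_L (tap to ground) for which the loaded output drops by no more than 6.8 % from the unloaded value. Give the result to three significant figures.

Output resistance R_th = Ra‖Rb = (3.23 × 3.25)/6.480 = 1.620 kΩ.
The fractional drop is R_th/(R_th + R_L); requiring this ≤ 0.0680 gives R_L ≥ R_th(1/0.0680 − 1) = 1.620 × 13.71 = 22.2 kΩ.

R_L(min) ≈ 22.2 kΩ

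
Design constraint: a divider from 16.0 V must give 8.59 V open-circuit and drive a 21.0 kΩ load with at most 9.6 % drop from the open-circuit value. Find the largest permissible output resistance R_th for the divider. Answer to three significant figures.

R_th ≤ 2.23 kΩ

Loading drop = R_th/(R_th + R_L) ≤ 0.0960, so R_th ≤ R_L · ε/(1−ε) = 21.0 kΩ × 0.0960/0.9040 = 2.23 kΩ.
(Any R1, R2 with R2/(R1+R2) = 0.537 and R1‖R2 ≤ 2.23 kΩ will meet the spec.)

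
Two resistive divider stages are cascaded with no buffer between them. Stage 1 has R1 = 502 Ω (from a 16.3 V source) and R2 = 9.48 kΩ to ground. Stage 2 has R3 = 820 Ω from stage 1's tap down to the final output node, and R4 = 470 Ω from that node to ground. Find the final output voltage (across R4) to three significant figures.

Stage 2 presents R3+R4 = 1290 Ω as a load on stage 1's tap.
Stage 1's lower leg becomes R2‖(R3+R4) = 1135 Ω, so V_mid = 16.3 × 1135/1637 = 11.30 V.
Stage 2 is itself unloaded: V_out = V_mid × R4/(R3+R4) = 11.30 × 470/1290 = 4.12 V.

V_out ≈ 4.12 V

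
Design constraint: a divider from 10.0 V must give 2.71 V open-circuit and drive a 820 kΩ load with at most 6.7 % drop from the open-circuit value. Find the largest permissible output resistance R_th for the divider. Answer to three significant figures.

Loading drop = R_th/(R_th + R_L) ≤ 0.0670, so R_th ≤ R_L · ε/(1−ε) = 820 kΩ × 0.0670/0.9330 = 58.9 kΩ.

R_th ≤ 58.9 kΩ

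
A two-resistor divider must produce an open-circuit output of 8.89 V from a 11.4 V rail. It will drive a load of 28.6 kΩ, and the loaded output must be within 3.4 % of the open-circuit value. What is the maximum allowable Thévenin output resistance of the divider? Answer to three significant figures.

R_th ≤ 1.01 kΩ

Loading drop = R_th/(R_th + R_L) ≤ 0.0340, so R_th ≤ R_L · ε/(1−ε) = 28.6 kΩ × 0.0340/0.9660 = 1.01 kΩ.
(Any R1, R2 with R2/(R1+R2) = 0.780 and R1‖R2 ≤ 1.01 kΩ will meet the spec.)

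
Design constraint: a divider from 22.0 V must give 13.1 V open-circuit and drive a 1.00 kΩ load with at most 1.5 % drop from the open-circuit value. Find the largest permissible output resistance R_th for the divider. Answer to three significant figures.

Loading drop = R_th/(R_th + R_L) ≤ 0.0150, so R_th ≤ R_L · ε/(1−ε) = 1.00 kΩ × 0.0150/0.9850 = 15.2 Ω.

R_th ≤ 15.2 Ω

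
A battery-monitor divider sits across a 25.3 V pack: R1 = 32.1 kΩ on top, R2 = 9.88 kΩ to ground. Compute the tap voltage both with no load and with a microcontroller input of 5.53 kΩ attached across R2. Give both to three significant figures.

Open-circuit: V = 25.3 × 9.88/(32.1 + 9.88) = 5.95 V.
With the load, R2 becomes R2‖R_L = 3.546 kΩ, so V = 25.3 × 3.546/35.65 = 2.52 V.

Unloaded: 5.95 V; loaded: 2.52 V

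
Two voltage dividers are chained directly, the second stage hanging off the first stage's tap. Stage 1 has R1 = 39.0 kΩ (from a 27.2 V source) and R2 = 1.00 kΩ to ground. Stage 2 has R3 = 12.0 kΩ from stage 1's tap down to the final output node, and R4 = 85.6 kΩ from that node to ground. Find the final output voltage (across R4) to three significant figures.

V_out ≈ 0.590 V

Stage 2 presents R3+R4 = 97.60 kΩ as a load on stage 1's tap.
Stage 1's lower leg becomes R2‖(R3+R4) = 0.9899 kΩ, so V_mid = 27.2 × 0.9899/39.99 = 0.6733 V.
Stage 2 is itself unloaded: V_out = V_mid × R4/(R3+R4) = 0.6733 × 85.6/97.60 = 0.590 V.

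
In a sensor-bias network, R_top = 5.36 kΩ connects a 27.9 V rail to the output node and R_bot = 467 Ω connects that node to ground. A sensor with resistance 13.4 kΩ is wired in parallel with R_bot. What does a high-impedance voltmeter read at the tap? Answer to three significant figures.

V_out ≈ 2.17 V

The load sits in parallel with R_bot: R_bot‖R_L = (467 × 13400) / (467 + 13400) = 451.3 Ω.
V_out = 27.9 × 451.3 / (5360 + 451.3) = 27.9 × 451.3/5811 = 2.17 V.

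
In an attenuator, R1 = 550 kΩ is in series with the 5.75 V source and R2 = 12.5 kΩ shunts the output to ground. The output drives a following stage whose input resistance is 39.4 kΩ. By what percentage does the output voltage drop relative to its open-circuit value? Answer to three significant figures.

Unloaded V = 5.75 × 12.5/562.5 = 0.1278 V.
Loaded: R2‖R_L = 9.489 kΩ, giving V = 5.75 × 9.489/559.5 = 0.09752 V.
Drop = (0.1278 − 0.09752) / 0.1278 = 23.7 %.

23.7 %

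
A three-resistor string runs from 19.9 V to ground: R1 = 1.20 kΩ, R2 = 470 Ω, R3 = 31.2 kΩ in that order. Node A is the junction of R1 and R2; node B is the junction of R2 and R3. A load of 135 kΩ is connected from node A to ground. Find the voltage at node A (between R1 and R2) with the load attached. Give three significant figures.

V ≈ 19.0 V

Below node A the series string R2+R3 = 31670 Ω sits in parallel with the 135000 Ω load: 25650 Ω.
V_A = 19.9 × 25650/(1200 + 25650) = 19.0 V.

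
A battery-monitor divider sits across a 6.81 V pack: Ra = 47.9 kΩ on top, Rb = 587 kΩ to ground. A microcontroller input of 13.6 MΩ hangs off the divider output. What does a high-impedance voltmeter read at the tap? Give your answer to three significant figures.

The load sits in parallel with Rb: Rb‖R_L = (587 × 13600) / (587 + 13600) = 562.7 kΩ.
V_out = 6.81 × 562.7 / (47.9 + 562.7) = 6.81 × 562.7/610.6 = 6.28 V.

V_out ≈ 6.28 V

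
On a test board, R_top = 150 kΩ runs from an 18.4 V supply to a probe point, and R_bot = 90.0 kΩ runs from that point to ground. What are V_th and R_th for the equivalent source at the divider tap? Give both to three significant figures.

V_th = 6.90 V, R_th = 56.2 kΩ

V_th is the open-circuit tap voltage: 18.4 × 90.0/(150 + 90.0) = 6.90 V.
With the supply zeroed, R_top and R_bot appear in parallel from the tap: R_th = R_top‖R_bot = (150 × 90.0)/240.0 = 56.2 kΩ.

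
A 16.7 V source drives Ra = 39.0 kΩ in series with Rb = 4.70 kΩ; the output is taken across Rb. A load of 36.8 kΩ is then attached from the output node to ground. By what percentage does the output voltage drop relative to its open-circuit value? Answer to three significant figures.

10.2 %

Unloaded V = 16.7 × 4.70/43.70 = 1.7961 V.
Loaded: Rb‖R_L = 4.168 kΩ, giving V = 16.7 × 4.168/43.17 = 1.6123 V.
Drop = (1.7961 − 1.6123) / 1.7961 = 10.2 %.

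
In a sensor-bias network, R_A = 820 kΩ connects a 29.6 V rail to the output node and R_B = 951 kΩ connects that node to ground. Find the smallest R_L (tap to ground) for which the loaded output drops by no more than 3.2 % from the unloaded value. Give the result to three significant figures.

R_L(min) ≈ 13.3 MΩ

Output resistance R_th = R_A‖R_B = (820 × 951)/1771 = 440.3 kΩ.
The fractional drop is R_th/(R_th + R_L); requiring this ≤ 0.0320 gives R_L ≥ R_th(1/0.0320 − 1) = 440.3 × 30.25 = 13.3 MΩ.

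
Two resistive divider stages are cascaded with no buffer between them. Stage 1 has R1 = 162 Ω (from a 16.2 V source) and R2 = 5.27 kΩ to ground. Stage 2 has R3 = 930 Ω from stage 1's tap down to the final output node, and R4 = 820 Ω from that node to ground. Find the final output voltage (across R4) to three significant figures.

V_out ≈ 6.76 V

Stage 2 presents R3+R4 = 1750 Ω as a load on stage 1's tap.
Stage 1's lower leg becomes R2‖(R3+R4) = 1314 Ω, so V_mid = 16.2 × 1314/1476 = 14.42 V.
Stage 2 is itself unloaded: V_out = V_mid × R4/(R3+R4) = 14.42 × 820/1750 = 6.76 V.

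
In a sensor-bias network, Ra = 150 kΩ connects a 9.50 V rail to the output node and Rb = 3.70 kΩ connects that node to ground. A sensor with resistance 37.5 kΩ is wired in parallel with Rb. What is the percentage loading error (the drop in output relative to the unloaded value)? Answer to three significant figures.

The divider's output (Thévenin) resistance is Ra‖Rb = 3.611 kΩ.
Fractional drop under load = R_th/(R_th + R_L) = 3.611 / (3.611 + 37.5) = 0.08783.
So the output falls by 8.78 %.

8.78 %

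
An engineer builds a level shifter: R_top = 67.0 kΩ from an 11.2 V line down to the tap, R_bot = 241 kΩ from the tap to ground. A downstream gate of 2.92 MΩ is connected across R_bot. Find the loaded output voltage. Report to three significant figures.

The load sits in parallel with R_bot: R_bot‖R_L = (241 × 2920) / (241 + 2920) = 222.6 kΩ.
V_out = 11.2 × 222.6 / (67.0 + 222.6) = 11.2 × 222.6/289.6 = 8.61 V.
(Unloaded it would have been 8.76 V.)

V_out ≈ 8.61 V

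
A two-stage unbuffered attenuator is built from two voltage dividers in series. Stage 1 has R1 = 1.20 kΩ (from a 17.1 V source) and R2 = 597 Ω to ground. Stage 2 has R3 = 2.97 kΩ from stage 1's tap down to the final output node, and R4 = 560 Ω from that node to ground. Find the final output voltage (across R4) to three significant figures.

V_out ≈ 0.810 V

Stage 2 presents R3+R4 = 3530 Ω as a load on stage 1's tap.
Stage 1's lower leg becomes R2‖(R3+R4) = 510.6 Ω, so V_mid = 17.1 × 510.6/1711 = 5.104 V.
Stage 2 is itself unloaded: V_out = V_mid × R4/(R3+R4) = 5.104 × 560/3530 = 0.810 V.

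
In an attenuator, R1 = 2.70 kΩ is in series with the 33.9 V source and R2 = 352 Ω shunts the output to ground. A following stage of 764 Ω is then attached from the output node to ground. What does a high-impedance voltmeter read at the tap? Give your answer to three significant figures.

The load sits in parallel with R2: R2‖R_L = (352 × 764) / (352 + 764) = 241.0 Ω.
V_out = 33.9 × 241.0 / (2700 + 241.0) = 33.9 × 241.0/2941 = 2.78 V.

V_out ≈ 2.78 V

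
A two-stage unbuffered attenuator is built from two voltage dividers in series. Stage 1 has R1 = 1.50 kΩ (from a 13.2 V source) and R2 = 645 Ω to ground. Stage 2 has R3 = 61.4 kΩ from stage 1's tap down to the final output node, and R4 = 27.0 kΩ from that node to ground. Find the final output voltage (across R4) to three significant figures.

Stage 2 presents R3+R4 = 88400 Ω as a load on stage 1's tap.
Stage 1's lower leg becomes R2‖(R3+R4) = 640.3 Ω, so V_mid = 13.2 × 640.3/2140 = 3.949 V.
Stage 2 is itself unloaded: V_out = V_mid × R4/(R3+R4) = 3.949 × 27000/88400 = 1.21 V.

V_out ≈ 1.21 V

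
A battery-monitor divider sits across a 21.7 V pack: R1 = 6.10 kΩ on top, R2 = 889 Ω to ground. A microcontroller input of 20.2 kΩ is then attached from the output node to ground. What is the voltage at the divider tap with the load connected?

The load sits in parallel with R2: R2‖R_L = (889 × 20200) / (889 + 20200) = 851.5 Ω.
V_out = 21.7 × 851.5 / (6100 + 851.5) = 21.7 × 851.5/6952 = 2.66 V.

V_out ≈ 2.66 V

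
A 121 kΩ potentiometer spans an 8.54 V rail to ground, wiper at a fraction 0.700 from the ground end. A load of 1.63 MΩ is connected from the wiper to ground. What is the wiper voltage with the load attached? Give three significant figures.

V ≈ 5.89 V

The wiper splits the pot into (1−α)R = 36.30 kΩ above and αR = 84.70 kΩ below.
Lower section ‖ load = 80.52 kΩ.
V_wiper = 8.54 × 80.52/(36.30 + 80.52) = 5.89 V.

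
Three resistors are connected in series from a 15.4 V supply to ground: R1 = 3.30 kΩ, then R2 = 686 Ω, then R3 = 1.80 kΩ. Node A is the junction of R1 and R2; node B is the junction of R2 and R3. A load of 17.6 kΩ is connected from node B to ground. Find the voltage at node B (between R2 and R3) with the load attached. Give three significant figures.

V ≈ 4.48 V

At node B, R3 is in parallel with the load: R3‖R_L = 1633 Ω.
Below node A the resistance is R2 + (R3‖R_L) = 2319 Ω, so V_A = 15.4 × 2319/5619 = 6.356 V.
Then V_B = V_A × (R3‖R_L)/(R2 + R3‖R_L) = 6.356 × 1633/2319 = 4.48 V.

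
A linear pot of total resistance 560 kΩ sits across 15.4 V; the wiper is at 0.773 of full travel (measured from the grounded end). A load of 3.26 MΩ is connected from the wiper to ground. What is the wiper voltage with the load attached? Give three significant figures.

V ≈ 11.6 V

The wiper splits the pot into (1−α)R = 127.1 kΩ above and αR = 432.9 kΩ below.
Lower section ‖ load = 382.1 kΩ.
V_wiper = 15.4 × 382.1/(127.1 + 382.1) = 11.6 V.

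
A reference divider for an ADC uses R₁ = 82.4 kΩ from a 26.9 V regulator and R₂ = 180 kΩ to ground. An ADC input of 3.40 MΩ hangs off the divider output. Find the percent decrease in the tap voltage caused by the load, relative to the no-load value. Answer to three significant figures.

The divider's output (Thévenin) resistance is R₁‖R₂ = 56.52 kΩ.
Fractional drop under load = R_th/(R_th + R_L) = 56.52 / (56.52 + 3400) = 0.01635.
So the output falls by 1.64 %.

1.64 %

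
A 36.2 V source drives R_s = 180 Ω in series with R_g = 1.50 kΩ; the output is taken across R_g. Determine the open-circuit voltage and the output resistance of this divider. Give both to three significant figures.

V_th is the open-circuit tap voltage: 36.2 × 1500/(180 + 1500) = 32.3 V.
With the supply zeroed, R_s and R_g appear in parallel from the tap: R_th = R_s‖R_g = (180 × 1500)/1680 = 161 Ω.

V_th = 32.3 V, R_th = 161 Ω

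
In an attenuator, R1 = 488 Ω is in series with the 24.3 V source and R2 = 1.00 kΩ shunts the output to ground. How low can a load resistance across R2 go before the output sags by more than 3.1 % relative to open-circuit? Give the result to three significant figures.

R_L(min) ≈ 10.3 kΩ

Output resistance R_th = R1‖R2 = (488 × 1000)/1488 = 328.0 Ω.
The fractional drop is R_th/(R_th + R_L); requiring this ≤ 0.0310 gives R_L ≥ R_th(1/0.0310 − 1) = 328.0 × 31.26 = 10.3 kΩ.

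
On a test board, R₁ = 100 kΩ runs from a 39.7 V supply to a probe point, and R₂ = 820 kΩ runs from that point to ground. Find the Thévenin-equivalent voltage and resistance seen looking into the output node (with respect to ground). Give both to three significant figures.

V_th = 35.4 V, R_th = 89.1 kΩ

V_th is the open-circuit tap voltage: 39.7 × 820/(100 + 820) = 35.4 V.
With the supply zeroed, R₁ and R₂ appear in parallel from the tap: R_th = R₁‖R₂ = (100 × 820)/920.0 = 89.1 kΩ.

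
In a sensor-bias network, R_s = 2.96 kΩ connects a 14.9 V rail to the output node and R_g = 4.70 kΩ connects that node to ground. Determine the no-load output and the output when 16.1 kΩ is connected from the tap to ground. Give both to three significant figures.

Unloaded: 9.14 V; loaded: 8.22 V

Open-circuit: V = 14.9 × 4.70/(2.96 + 4.70) = 9.14 V.
With the load, R_g becomes R_g‖R_L = 3.638 kΩ, so V = 14.9 × 3.638/6.598 = 8.22 V.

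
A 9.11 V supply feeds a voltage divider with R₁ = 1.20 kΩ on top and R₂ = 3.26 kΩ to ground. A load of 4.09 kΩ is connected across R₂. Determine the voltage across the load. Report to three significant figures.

V_out ≈ 5.48 V

The load sits in parallel with R₂: R₂‖R_L = (3.26 × 4.09) / (3.26 + 4.09) = 1.814 kΩ.
V_out = 9.11 × 1.814 / (1.20 + 1.814) = 9.11 × 1.814/3.014 = 5.48 V.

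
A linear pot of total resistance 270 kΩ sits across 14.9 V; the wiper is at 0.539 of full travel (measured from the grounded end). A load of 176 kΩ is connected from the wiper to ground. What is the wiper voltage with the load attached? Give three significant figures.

V ≈ 5.81 V

The wiper splits the pot into (1−α)R = 124.5 kΩ above and αR = 145.5 kΩ below.
Lower section ‖ load = 79.66 kΩ.
V_wiper = 14.9 × 79.66/(124.5 + 79.66) = 5.81 V.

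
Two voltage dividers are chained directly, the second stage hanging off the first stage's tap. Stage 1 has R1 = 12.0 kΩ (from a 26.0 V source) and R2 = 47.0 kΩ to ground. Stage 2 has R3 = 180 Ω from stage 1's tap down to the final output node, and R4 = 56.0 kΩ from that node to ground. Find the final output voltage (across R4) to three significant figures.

V_out ≈ 17.6 V

Stage 2 presents R3+R4 = 56180 Ω as a load on stage 1's tap.
Stage 1's lower leg becomes R2‖(R3+R4) = 25590 Ω, so V_mid = 26.0 × 25590/37590 = 17.70 V.
Stage 2 is itself unloaded: V_out = V_mid × R4/(R3+R4) = 17.70 × 56000/56180 = 17.6 V.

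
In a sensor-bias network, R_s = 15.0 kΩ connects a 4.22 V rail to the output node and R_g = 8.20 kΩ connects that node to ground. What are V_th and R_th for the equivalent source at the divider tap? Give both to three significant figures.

V_th is the open-circuit tap voltage: 4.22 × 8.20/(15.0 + 8.20) = 1.49 V.
With the supply zeroed, R_s and R_g appear in parallel from the tap: R_th = R_s‖R_g = (15.0 × 8.20)/23.20 = 5.30 kΩ.

V_th = 1.49 V, R_th = 5.30 kΩ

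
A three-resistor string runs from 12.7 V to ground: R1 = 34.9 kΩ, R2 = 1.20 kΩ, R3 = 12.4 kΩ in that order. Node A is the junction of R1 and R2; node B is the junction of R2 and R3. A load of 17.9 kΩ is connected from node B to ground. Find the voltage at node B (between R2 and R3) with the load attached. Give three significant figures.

At node B, R3 is in parallel with the load: R3‖R_L = 7.325 kΩ.
Below node A the resistance is R2 + (R3‖R_L) = 8.525 kΩ, so V_A = 12.7 × 8.525/43.43 = 2.493 V.
Then V_B = V_A × (R3‖R_L)/(R2 + R3‖R_L) = 2.493 × 7.325/8.525 = 2.14 V.

V ≈ 2.14 V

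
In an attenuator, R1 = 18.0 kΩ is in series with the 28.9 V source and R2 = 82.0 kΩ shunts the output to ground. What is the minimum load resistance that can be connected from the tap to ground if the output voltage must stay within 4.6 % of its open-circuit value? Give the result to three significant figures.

R_L(min) ≈ 306 kΩ

Output resistance R_th = R1‖R2 = (18.0 × 82.0)/100.0 = 14.76 kΩ.
The fractional drop is R_th/(R_th + R_L); requiring this ≤ 0.0460 gives R_L ≥ R_th(1/0.0460 − 1) = 14.76 × 20.74 = 306 kΩ.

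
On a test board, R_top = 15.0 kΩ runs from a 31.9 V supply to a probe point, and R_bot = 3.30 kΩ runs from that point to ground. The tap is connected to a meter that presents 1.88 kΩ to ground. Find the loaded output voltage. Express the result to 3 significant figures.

V_out ≈ 2.36 V

The load sits in parallel with R_bot: R_bot‖R_L = (3.30 × 1.88) / (3.30 + 1.88) = 1.198 kΩ.
V_out = 31.9 × 1.198 / (15.0 + 1.198) = 31.9 × 1.198/16.20 = 2.36 V.
(Unloaded it would have been 5.75 V.)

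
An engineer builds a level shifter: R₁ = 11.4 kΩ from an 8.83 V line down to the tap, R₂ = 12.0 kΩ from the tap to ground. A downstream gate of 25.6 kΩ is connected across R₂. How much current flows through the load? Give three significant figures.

I_L ≈ 0.144 mA

R₂‖R_L = 8.170 kΩ; V_out = 8.83 × 8.170/19.57 = 3.686 V.
I_L = V_out / R_L = 3.686 / 25.6 kΩ = 0.144 mA.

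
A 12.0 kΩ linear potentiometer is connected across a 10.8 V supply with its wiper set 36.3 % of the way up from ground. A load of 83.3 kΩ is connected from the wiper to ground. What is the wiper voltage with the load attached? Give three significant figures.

V ≈ 3.79 V

The wiper splits the pot into (1−α)R = 7.644 kΩ above and αR = 4.356 kΩ below.
Lower section ‖ load = 4.140 kΩ.
V_wiper = 10.8 × 4.140/(7.644 + 4.140) = 3.79 V.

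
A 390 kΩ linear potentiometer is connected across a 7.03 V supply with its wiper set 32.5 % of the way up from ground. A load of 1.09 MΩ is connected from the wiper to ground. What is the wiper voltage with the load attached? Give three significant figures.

The wiper splits the pot into (1−α)R = 263.2 kΩ above and αR = 126.8 kΩ below.
Lower section ‖ load = 113.5 kΩ.
V_wiper = 7.03 × 113.5/(263.2 + 113.5) = 2.12 V.

V ≈ 2.12 V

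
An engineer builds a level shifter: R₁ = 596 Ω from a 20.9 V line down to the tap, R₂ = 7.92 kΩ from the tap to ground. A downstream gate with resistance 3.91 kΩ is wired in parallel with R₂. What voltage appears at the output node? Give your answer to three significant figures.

V_out ≈ 17.0 V

The load sits in parallel with R₂: R₂‖R_L = (7920 × 3910) / (7920 + 3910) = 2618 Ω.
V_out = 20.9 × 2618 / (596 + 2618) = 20.9 × 2618/3214 = 17.0 V.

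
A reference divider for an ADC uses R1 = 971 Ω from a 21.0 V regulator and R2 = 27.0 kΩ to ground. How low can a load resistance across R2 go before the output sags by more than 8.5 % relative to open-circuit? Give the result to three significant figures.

R_L(min) ≈ 10.1 kΩ

Output resistance R_th = R1‖R2 = (971 × 27000)/27970 = 937.3 Ω.
The fractional drop is R_th/(R_th + R_L); requiring this ≤ 0.0850 gives R_L ≥ R_th(1/0.0850 − 1) = 937.3 × 10.76 = 10.1 kΩ.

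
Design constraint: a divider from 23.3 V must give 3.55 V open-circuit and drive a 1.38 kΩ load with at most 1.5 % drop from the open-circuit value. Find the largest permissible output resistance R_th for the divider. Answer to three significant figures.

Loading drop = R_th/(R_th + R_L) ≤ 0.0150, so R_th ≤ R_L · ε/(1−ε) = 1.38 kΩ × 0.0150/0.9850 = 21.0 Ω.

R_th ≤ 21.0 Ω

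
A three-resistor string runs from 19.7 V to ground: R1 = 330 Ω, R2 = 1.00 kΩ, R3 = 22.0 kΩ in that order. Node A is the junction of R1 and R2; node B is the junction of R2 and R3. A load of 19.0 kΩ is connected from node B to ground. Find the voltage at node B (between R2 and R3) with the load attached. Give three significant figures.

V ≈ 17.4 V

At node B, R3 is in parallel with the load: R3‖R_L = 10200 Ω.
Below node A the resistance is R2 + (R3‖R_L) = 11200 Ω, so V_A = 19.7 × 11200/11530 = 19.14 V.
Then V_B = V_A × (R3‖R_L)/(R2 + R3‖R_L) = 19.14 × 10200/11200 = 17.4 V.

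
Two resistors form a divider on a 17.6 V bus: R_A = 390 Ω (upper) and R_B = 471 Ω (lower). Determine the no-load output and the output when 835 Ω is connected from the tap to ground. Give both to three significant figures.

Unloaded: 9.63 V; loaded: 7.67 V

Open-circuit: V = 17.6 × 471/(390 + 471) = 9.63 V.
With the load, R_B becomes R_B‖R_L = 301.1 Ω, so V = 17.6 × 301.1/691.1 = 7.67 V.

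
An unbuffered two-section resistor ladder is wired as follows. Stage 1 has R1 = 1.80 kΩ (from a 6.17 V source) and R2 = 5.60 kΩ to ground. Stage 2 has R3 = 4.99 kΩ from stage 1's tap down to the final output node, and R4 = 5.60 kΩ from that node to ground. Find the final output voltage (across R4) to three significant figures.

V_out ≈ 2.19 V

Stage 2 presents R3+R4 = 10.59 kΩ as a load on stage 1's tap.
Stage 1's lower leg becomes R2‖(R3+R4) = 3.663 kΩ, so V_mid = 6.17 × 3.663/5.463 = 4.137 V.
Stage 2 is itself unloaded: V_out = V_mid × R4/(R3+R4) = 4.137 × 5.60/10.59 = 2.19 V.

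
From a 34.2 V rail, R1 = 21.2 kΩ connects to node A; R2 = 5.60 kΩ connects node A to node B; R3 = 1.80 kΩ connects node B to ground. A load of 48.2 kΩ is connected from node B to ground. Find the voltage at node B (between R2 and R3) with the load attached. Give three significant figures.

At node B, R3 is in parallel with the load: R3‖R_L = 1.735 kΩ.
Below node A the resistance is R2 + (R3‖R_L) = 7.335 kΩ, so V_A = 34.2 × 7.335/28.54 = 8.791 V.
Then V_B = V_A × (R3‖R_L)/(R2 + R3‖R_L) = 8.791 × 1.735/7.335 = 2.08 V.

V ≈ 2.08 V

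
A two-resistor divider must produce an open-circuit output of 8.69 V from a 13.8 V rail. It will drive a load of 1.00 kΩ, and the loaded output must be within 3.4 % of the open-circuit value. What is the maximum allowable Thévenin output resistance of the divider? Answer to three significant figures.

R_th ≤ 35.2 Ω

Loading drop = R_th/(R_th + R_L) ≤ 0.0340, so R_th ≤ R_L · ε/(1−ε) = 1.00 kΩ × 0.0340/0.9660 = 35.2 Ω.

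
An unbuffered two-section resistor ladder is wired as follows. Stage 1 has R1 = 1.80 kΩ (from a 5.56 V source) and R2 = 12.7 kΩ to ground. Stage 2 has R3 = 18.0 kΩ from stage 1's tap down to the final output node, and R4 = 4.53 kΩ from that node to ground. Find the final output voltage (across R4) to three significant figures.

V_out ≈ 0.915 V

Stage 2 presents R3+R4 = 22.53 kΩ as a load on stage 1's tap.
Stage 1's lower leg becomes R2‖(R3+R4) = 8.122 kΩ, so V_mid = 5.56 × 8.122/9.922 = 4.551 V.
Stage 2 is itself unloaded: V_out = V_mid × R4/(R3+R4) = 4.551 × 4.53/22.53 = 0.915 V.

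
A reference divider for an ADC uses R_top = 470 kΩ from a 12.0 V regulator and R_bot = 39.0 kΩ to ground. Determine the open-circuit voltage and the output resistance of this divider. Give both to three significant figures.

V_th is the open-circuit tap voltage: 12.0 × 39.0/(470 + 39.0) = 0.919 V.
With the supply zeroed, R_top and R_bot appear in parallel from the tap: R_th = R_top‖R_bot = (470 × 39.0)/509.0 = 36.0 kΩ.

V_th = 0.919 V, R_th = 36.0 kΩ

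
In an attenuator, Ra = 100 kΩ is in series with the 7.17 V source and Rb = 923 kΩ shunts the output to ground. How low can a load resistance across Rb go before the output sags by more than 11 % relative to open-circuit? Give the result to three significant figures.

R_L(min) ≈ 730 kΩ

Output resistance R_th = Ra‖Rb = (100 × 923)/1023 = 90.22 kΩ.
The fractional drop is R_th/(R_th + R_L); requiring this ≤ 0.110 gives R_L ≥ R_th(1/0.110 − 1) = 90.22 × 8.091 = 730 kΩ.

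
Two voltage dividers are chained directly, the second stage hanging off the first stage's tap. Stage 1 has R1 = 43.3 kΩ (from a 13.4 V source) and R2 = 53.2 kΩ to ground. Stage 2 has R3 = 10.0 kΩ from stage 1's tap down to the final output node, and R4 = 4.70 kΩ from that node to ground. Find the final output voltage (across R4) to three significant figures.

Stage 2 presents R3+R4 = 14.70 kΩ as a load on stage 1's tap.
Stage 1's lower leg becomes R2‖(R3+R4) = 11.52 kΩ, so V_mid = 13.4 × 11.52/54.82 = 2.815 V.
Stage 2 is itself unloaded: V_out = V_mid × R4/(R3+R4) = 2.815 × 4.70/14.70 = 0.900 V.

V_out ≈ 0.900 V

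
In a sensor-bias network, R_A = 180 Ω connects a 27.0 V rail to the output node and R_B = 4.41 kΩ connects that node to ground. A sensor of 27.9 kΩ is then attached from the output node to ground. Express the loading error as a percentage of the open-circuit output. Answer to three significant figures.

The divider's output (Thévenin) resistance is R_A‖R_B = 172.9 Ω.
Fractional drop under load = R_th/(R_th + R_L) = 172.9 / (172.9 + 27900) = 0.006160.
So the output falls by 0.616 %.

0.616 %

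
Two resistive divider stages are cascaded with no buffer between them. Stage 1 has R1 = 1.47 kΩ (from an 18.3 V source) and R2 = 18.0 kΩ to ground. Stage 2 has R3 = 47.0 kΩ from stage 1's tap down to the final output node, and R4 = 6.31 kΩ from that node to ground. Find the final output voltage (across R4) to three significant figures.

Stage 2 presents R3+R4 = 53.31 kΩ as a load on stage 1's tap.
Stage 1's lower leg becomes R2‖(R3+R4) = 13.46 kΩ, so V_mid = 18.3 × 13.46/14.93 = 16.50 V.
Stage 2 is itself unloaded: V_out = V_mid × R4/(R3+R4) = 16.50 × 6.31/53.31 = 1.95 V.

V_out ≈ 1.95 V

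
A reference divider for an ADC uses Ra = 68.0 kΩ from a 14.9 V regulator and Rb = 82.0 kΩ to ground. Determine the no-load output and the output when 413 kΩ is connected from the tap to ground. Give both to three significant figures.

Unloaded: 8.15 V; loaded: 7.47 V

Open-circuit: V = 14.9 × 82.0/(68.0 + 82.0) = 8.15 V.
With the load, Rb becomes Rb‖R_L = 68.42 kΩ, so V = 14.9 × 68.42/136.4 = 7.47 V.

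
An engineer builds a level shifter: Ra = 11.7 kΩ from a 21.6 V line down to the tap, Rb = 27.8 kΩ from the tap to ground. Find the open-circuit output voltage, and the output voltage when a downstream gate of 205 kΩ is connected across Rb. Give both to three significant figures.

Unloaded: 15.2 V; loaded: 14.6 V

Open-circuit: V = 21.6 × 27.8/(11.7 + 27.8) = 15.2 V.
With the load, Rb becomes Rb‖R_L = 24.48 kΩ, so V = 21.6 × 24.48/36.18 = 14.6 V.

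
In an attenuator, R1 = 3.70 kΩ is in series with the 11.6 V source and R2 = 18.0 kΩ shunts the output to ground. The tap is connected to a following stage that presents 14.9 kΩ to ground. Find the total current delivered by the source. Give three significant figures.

R2‖R_L = 8.152 kΩ, so the source sees R1 + R2‖R_L = 11.85 kΩ.
I = 11.6 V / 11.85 kΩ = 0.979 mA.

I ≈ 0.979 mA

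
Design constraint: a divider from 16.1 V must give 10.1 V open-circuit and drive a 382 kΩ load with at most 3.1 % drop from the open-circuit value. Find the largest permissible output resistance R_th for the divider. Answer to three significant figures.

R_th ≤ 12.2 kΩ

Loading drop = R_th/(R_th + R_L) ≤ 0.0310, so R_th ≤ R_L · ε/(1−ε) = 382 kΩ × 0.0310/0.9690 = 12.2 kΩ.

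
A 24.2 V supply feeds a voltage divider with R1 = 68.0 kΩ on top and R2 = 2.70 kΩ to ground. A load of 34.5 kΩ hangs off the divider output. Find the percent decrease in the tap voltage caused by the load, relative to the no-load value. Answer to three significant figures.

The divider's output (Thévenin) resistance is R1‖R2 = 2.597 kΩ.
Fractional drop under load = R_th/(R_th + R_L) = 2.597 / (2.597 + 34.5) = 0.07000.
So the output falls by 7.00 %.

7.00 %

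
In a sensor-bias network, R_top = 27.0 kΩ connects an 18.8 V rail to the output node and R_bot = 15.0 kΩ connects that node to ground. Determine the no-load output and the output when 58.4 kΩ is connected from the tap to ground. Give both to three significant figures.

Unloaded: 6.71 V; loaded: 5.76 V

Open-circuit: V = 18.8 × 15.0/(27.0 + 15.0) = 6.71 V.
With the load, R_bot becomes R_bot‖R_L = 11.93 kΩ, so V = 18.8 × 11.93/38.93 = 5.76 V.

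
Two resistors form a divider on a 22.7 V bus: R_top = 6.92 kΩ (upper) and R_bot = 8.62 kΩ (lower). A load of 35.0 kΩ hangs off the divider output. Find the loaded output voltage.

The load sits in parallel with R_bot: R_bot‖R_L = (8.62 × 35.0) / (8.62 + 35.0) = 6.917 kΩ.
V_out = 22.7 × 6.917 / (6.92 + 6.917) = 22.7 × 6.917/13.84 = 11.3 V.

V_out ≈ 11.3 V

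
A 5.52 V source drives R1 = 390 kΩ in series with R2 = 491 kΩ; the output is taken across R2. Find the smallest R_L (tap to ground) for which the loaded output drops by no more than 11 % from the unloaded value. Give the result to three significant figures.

R_L(min) ≈ 1.76 MΩ

Output resistance R_th = R1‖R2 = (390 × 491)/881.0 = 217.4 kΩ.
The fractional drop is R_th/(R_th + R_L); requiring this ≤ 0.110 gives R_L ≥ R_th(1/0.110 − 1) = 217.4 × 8.091 = 1.76 MΩ.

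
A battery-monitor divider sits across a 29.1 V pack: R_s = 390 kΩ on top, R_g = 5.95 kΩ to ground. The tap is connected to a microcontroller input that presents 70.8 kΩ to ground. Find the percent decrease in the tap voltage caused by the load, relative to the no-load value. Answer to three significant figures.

The divider's output (Thévenin) resistance is R_s‖R_g = 5.861 kΩ.
Fractional drop under load = R_th/(R_th + R_L) = 5.861 / (5.861 + 70.8) = 0.07645.
So the output falls by 7.64 %.

7.64 %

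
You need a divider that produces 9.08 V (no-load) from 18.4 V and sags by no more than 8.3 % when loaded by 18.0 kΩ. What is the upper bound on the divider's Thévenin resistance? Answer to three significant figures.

R_th ≤ 1.63 kΩ

Loading drop = R_th/(R_th + R_L) ≤ 0.0830, so R_th ≤ R_L · ε/(1−ε) = 18.0 kΩ × 0.0830/0.9170 = 1.63 kΩ.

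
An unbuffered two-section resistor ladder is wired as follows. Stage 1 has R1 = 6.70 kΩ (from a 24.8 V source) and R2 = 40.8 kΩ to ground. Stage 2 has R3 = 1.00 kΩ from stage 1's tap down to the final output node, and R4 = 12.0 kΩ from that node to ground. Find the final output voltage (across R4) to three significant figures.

Stage 2 presents R3+R4 = 13.00 kΩ as a load on stage 1's tap.
Stage 1's lower leg becomes R2‖(R3+R4) = 9.859 kΩ, so V_mid = 24.8 × 9.859/16.56 = 14.77 V.
Stage 2 is itself unloaded: V_out = V_mid × R4/(R3+R4) = 14.77 × 12.0/13.00 = 13.6 V.

V_out ≈ 13.6 V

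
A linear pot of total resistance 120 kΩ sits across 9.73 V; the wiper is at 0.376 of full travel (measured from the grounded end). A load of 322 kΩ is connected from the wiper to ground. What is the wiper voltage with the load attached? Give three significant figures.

The wiper splits the pot into (1−α)R = 74.88 kΩ above and αR = 45.12 kΩ below.
Lower section ‖ load = 39.57 kΩ.
V_wiper = 9.73 × 39.57/(74.88 + 39.57) = 3.36 V.

V ≈ 3.36 V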